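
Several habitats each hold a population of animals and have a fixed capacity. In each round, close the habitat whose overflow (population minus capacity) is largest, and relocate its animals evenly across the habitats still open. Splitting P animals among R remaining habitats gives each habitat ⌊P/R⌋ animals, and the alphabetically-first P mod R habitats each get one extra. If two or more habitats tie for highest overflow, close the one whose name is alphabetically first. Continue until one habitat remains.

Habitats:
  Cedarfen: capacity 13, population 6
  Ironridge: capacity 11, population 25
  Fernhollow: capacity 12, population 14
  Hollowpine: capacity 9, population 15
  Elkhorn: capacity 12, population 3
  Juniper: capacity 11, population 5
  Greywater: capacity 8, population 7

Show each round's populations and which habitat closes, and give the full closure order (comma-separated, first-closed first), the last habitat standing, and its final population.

Closure order: Ironridge, Hollowpine, Fernhollow, Greywater, Cedarfen, Elkhorn
Last habitat: Juniper with 75 animals

Round 1: Cedarfen=6 Elkhorn=3 Fernhollow=14 Greywater=7 Hollowpine=15 Ironridge=25 Juniper=5 → close Ironridge (overflow 14)
  25÷6 = 4 each, +1 to first 1
Round 2: Cedarfen=11 Elkhorn=7 Fernhollow=18 Greywater=11 Hollowpine=19 Juniper=9 → close Hollowpine (overflow 10)
  19÷5 = 3 each, +1 to first 4
Round 3: Cedarfen=15 Elkhorn=11 Fernhollow=22 Greywater=15 Juniper=12 → close Fernhollow (overflow 10)
  22÷4 = 5 each, +1 to first 2
Round 4: Cedarfen=21 Elkhorn=17 Greywater=20 Juniper=17 → close Greywater (overflow 12)
  20÷3 = 6 each, +1 to first 2
Round 5: Cedarfen=28 Elkhorn=24 Juniper=23 → close Cedarfen (overflow 15)
  28÷2 = 14 each, +1 to first 0
Round 6: Elkhorn=38 Juniper=37 → close Elkhorn (overflow 26)
  38÷1 = 38 each, +1 to first 0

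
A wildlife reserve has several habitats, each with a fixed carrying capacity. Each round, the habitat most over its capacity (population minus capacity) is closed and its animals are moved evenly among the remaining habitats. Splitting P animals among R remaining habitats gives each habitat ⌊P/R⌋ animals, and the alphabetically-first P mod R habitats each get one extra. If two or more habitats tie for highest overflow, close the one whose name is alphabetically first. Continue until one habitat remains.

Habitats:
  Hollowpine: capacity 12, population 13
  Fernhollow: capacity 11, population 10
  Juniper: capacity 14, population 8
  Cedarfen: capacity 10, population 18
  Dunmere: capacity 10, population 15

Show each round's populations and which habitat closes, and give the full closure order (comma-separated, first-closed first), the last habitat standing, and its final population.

Round 1: Cedarfen=18 Dunmere=15 Fernhollow=10 Hollowpine=13 Juniper=8 → close Cedarfen (overflow 8)
  18÷4 = 4 each, +1 to first 2
Round 2: Dunmere=20 Fernhollow=15 Hollowpine=17 Juniper=12 → close Dunmere (overflow 10)
  20÷3 = 6 each, +1 to first 2
Round 3: Fernhollow=22 Hollowpine=24 Juniper=18 → close Hollowpine (overflow 12)
  24÷2 = 12 each, +1 to first 0
Round 4: Fernhollow=34 Juniper=30 → close Fernhollow (overflow 23)
  34÷1 = 34 each, +1 to first 0

Closure order: Cedarfen, Dunmere, Hollowpine, Fernhollow
Last habitat: Juniper with 64 animals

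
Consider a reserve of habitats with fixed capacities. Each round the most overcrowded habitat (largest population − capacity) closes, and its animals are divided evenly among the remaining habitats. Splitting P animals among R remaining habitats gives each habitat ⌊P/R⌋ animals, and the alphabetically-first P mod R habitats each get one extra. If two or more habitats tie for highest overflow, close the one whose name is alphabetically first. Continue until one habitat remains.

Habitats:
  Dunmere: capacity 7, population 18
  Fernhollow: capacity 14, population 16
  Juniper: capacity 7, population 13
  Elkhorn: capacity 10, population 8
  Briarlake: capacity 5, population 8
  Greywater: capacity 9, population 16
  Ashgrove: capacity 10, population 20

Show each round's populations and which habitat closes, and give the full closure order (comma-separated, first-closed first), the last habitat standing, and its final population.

Closure order: Dunmere, Ashgrove, Greywater, Juniper, Briarlake, Fernhollow
Last habitat: Elkhorn with 99 animals

Round 1: Ashgrove=20 Briarlake=8 Dunmere=18 Elkhorn=8 Fernhollow=16 Greywater=16 Juniper=13 → close Dunmere (overflow 11)
  18÷6 = 3 each, +1 to first 0
Round 2: Ashgrove=23 Briarlake=11 Elkhorn=11 Fernhollow=19 Greywater=19 Juniper=16 → close Ashgrove (overflow 13)
  23÷5 = 4 each, +1 to first 3
Round 3: Briarlake=16 Elkhorn=16 Fernhollow=24 Greywater=23 Juniper=20 → close Greywater (overflow 14)
  23÷4 = 5 each, +1 to first 3
Round 4: Briarlake=22 Elkhorn=22 Fernhollow=30 Juniper=25 → close Juniper (overflow 18)
  25÷3 = 8 each, +1 to first 1
Round 5: Briarlake=31 Elkhorn=30 Fernhollow=38 → close Briarlake (overflow 26)
  31÷2 = 15 each, +1 to first 1
Round 6: Elkhorn=46 Fernhollow=53 → close Fernhollow (overflow 39)
  53÷1 = 53 each, +1 to first 0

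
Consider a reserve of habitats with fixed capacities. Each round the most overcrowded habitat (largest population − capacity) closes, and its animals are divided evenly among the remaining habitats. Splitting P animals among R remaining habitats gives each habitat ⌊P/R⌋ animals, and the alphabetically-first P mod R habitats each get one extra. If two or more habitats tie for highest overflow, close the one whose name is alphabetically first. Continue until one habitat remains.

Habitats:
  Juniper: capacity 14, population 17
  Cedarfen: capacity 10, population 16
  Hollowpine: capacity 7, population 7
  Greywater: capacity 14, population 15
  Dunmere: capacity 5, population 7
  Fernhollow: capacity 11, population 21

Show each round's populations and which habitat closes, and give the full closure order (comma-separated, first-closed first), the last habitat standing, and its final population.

Closure order: Fernhollow, Cedarfen, Dunmere, Juniper, Greywater
Last habitat: Hollowpine with 83 animals

Round 1: Cedarfen=16 Dunmere=7 Fernhollow=21 Greywater=15 Hollowpine=7 Juniper=17 → close Fernhollow (overflow 10)
  21÷5 = 4 each, +1 to first 1
Round 2: Cedarfen=21 Dunmere=11 Greywater=19 Hollowpine=11 Juniper=21 → close Cedarfen (overflow 11)
  21÷4 = 5 each, +1 to first 1
Round 3: Dunmere=17 Greywater=24 Hollowpine=16 Juniper=26 → close Dunmere (overflow 12)
  17÷3 = 5 each, +1 to first 2
Round 4: Greywater=30 Hollowpine=22 Juniper=31 → close Juniper (overflow 17)
  31÷2 = 15 each, +1 to first 1
Round 5: Greywater=46 Hollowpine=37 → close Greywater (overflow 32)
  46÷1 = 46 each, +1 to first 0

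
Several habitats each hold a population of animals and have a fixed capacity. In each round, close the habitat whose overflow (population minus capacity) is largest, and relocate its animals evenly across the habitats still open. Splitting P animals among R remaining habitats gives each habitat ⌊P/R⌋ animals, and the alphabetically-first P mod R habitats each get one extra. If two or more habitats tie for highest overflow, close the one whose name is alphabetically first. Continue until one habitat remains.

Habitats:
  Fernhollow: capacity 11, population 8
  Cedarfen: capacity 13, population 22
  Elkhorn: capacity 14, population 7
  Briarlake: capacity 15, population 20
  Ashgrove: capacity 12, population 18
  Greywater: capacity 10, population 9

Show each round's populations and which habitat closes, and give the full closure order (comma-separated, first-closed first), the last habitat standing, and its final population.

Round 1: Ashgrove=18 Briarlake=20 Cedarfen=22 Elkhorn=7 Fernhollow=8 Greywater=9 → close Cedarfen (overflow 9)
  22÷5 = 4 each, +1 to first 2
Round 2: Ashgrove=23 Briarlake=25 Elkhorn=11 Fernhollow=12 Greywater=13 → close Ashgrove (overflow 11)
  23÷4 = 5 each, +1 to first 3
Round 3: Briarlake=31 Elkhorn=17 Fernhollow=18 Greywater=18 → close Briarlake (overflow 16)
  31÷3 = 10 each, +1 to first 1
Round 4: Elkhorn=28 Fernhollow=28 Greywater=28 → close Greywater (overflow 18)
  28÷2 = 14 each, +1 to first 0
Round 5: Elkhorn=42 Fernhollow=42 → close Fernhollow (overflow 31)
  42÷1 = 42 each, +1 to first 0

Closure order: Cedarfen, Ashgrove, Briarlake, Greywater, Fernhollow
Last habitat: Elkhorn with 84 animals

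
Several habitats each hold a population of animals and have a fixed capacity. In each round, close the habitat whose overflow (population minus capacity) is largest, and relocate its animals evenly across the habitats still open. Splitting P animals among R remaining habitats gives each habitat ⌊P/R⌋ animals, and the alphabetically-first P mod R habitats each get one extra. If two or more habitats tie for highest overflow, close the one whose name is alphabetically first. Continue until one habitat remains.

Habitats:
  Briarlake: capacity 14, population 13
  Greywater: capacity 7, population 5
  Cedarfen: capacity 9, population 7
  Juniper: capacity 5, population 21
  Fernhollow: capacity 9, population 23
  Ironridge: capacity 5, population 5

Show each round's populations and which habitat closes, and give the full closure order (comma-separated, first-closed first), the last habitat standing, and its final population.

Round 1: Briarlake=13 Cedarfen=7 Fernhollow=23 Greywater=5 Ironridge=5 Juniper=21 → close Juniper (overflow 16)
  21÷5 = 4 each, +1 to first 1
Round 2: Briarlake=18 Cedarfen=11 Fernhollow=27 Greywater=9 Ironridge=9 → close Fernhollow (overflow 18)
  27÷4 = 6 each, +1 to first 3
Round 3: Briarlake=25 Cedarfen=18 Greywater=16 Ironridge=15 → close Briarlake (overflow 11)
  25÷3 = 8 each, +1 to first 1
Round 4: Cedarfen=27 Greywater=24 Ironridge=23 → close Cedarfen (overflow 18)
  27÷2 = 13 each, +1 to first 1
Round 5: Greywater=38 Ironridge=36 → close Greywater (overflow 31)
  38÷1 = 38 each, +1 to first 0

Closure order: Juniper, Fernhollow, Briarlake, Cedarfen, Greywater
Last habitat: Ironridge with 74 animals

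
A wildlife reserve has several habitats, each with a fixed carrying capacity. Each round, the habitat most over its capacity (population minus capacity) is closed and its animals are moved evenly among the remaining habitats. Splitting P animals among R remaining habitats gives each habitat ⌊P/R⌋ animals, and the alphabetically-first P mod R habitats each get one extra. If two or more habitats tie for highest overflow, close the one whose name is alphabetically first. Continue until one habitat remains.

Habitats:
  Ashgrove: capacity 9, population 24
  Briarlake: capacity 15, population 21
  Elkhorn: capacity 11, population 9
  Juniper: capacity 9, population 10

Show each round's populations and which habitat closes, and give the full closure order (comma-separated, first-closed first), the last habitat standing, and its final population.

Round 1: Ashgrove=24 Briarlake=21 Elkhorn=9 Juniper=10 → close Ashgrove (overflow 15)
  24÷3 = 8 each, +1 to first 0
Round 2: Briarlake=29 Elkhorn=17 Juniper=18 → close Briarlake (overflow 14)
  29÷2 = 14 each, +1 to first 1
Round 3: Elkhorn=32 Juniper=32 → close Juniper (overflow 23)
  32÷1 = 32 each, +1 to first 0

Closure order: Ashgrove, Briarlake, Juniper
Last habitat: Elkhorn with 64 animals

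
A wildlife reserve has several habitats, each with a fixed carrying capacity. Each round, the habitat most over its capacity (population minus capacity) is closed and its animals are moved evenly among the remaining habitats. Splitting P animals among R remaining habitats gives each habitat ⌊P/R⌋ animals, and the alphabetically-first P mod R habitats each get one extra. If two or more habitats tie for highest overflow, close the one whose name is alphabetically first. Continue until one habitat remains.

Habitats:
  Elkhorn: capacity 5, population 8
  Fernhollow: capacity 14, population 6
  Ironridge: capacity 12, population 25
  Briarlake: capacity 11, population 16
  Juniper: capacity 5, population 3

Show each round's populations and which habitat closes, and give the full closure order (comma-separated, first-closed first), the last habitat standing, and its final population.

Round 1: Briarlake=16 Elkhorn=8 Fernhollow=6 Ironridge=25 Juniper=3 → close Ironridge (overflow 13)
  25÷4 = 6 each, +1 to first 1
Round 2: Briarlake=23 Elkhorn=14 Fernhollow=12 Juniper=9 → close Briarlake (overflow 12)
  23÷3 = 7 each, +1 to first 2
Round 3: Elkhorn=22 Fernhollow=20 Juniper=16 → close Elkhorn (overflow 17)
  22÷2 = 11 each, +1 to first 0
Round 4: Fernhollow=31 Juniper=27 → close Juniper (overflow 22)
  27÷1 = 27 each, +1 to first 0

Closure order: Ironridge, Briarlake, Elkhorn, Juniper
Last habitat: Fernhollow with 58 animals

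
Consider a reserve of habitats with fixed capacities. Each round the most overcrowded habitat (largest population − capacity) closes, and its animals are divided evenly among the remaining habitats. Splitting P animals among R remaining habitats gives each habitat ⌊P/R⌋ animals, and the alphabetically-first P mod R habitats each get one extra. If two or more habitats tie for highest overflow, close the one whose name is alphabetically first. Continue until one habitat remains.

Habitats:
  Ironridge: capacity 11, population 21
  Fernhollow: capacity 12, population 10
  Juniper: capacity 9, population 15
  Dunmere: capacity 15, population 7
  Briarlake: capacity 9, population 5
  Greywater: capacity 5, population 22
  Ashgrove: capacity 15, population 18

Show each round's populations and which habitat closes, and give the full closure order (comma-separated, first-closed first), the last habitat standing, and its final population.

Round 1: Ashgrove=18 Briarlake=5 Dunmere=7 Fernhollow=10 Greywater=22 Ironridge=21 Juniper=15 → close Greywater (overflow 17)
  22÷6 = 3 each, +1 to first 4
Round 2: Ashgrove=22 Briarlake=9 Dunmere=11 Fernhollow=14 Ironridge=24 Juniper=18 → close Ironridge (overflow 13)
  24÷5 = 4 each, +1 to first 4
Round 3: Ashgrove=27 Briarlake=14 Dunmere=16 Fernhollow=19 Juniper=22 → close Juniper (overflow 13)
  22÷4 = 5 each, +1 to first 2
Round 4: Ashgrove=33 Briarlake=20 Dunmere=21 Fernhollow=24 → close Ashgrove (overflow 18)
  33÷3 = 11 each, +1 to first 0
Round 5: Briarlake=31 Dunmere=32 Fernhollow=35 → close Fernhollow (overflow 23)
  35÷2 = 17 each, +1 to first 1
Round 6: Briarlake=49 Dunmere=49 → close Briarlake (overflow 40)
  49÷1 = 49 each, +1 to first 0

Closure order: Greywater, Ironridge, Juniper, Ashgrove, Fernhollow, Briarlake
Last habitat: Dunmere with 98 animals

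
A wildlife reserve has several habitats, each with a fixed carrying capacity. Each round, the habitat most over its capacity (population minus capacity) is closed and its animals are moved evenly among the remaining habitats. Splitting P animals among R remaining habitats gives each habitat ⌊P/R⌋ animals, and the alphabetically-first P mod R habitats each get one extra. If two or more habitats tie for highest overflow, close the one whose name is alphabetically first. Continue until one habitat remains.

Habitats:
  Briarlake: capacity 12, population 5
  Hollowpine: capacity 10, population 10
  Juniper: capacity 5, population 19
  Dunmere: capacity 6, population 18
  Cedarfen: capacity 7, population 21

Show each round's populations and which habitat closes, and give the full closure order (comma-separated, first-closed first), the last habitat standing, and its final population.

Round 1: Briarlake=5 Cedarfen=21 Dunmere=18 Hollowpine=10 Juniper=19 → close Cedarfen (overflow 14)
  21÷4 = 5 each, +1 to first 1
Round 2: Briarlake=11 Dunmere=23 Hollowpine=15 Juniper=24 → close Juniper (overflow 19)
  24÷3 = 8 each, +1 to first 0
Round 3: Briarlake=19 Dunmere=31 Hollowpine=23 → close Dunmere (overflow 25)
  31÷2 = 15 each, +1 to first 1
Round 4: Briarlake=35 Hollowpine=38 → close Hollowpine (overflow 28)
  38÷1 = 38 each, +1 to first 0

Closure order: Cedarfen, Juniper, Dunmere, Hollowpine
Last habitat: Briarlake with 73 animals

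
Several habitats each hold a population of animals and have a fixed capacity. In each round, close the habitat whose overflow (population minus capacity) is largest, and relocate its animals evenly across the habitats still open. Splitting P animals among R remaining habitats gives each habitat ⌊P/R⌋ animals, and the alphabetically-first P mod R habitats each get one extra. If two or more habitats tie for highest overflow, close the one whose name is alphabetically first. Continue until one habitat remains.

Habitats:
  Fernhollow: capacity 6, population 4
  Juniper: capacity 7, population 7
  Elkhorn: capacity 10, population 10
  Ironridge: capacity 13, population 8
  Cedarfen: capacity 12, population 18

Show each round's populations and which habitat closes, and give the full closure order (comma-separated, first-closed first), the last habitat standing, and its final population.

Round 1: Cedarfen=18 Elkhorn=10 Fernhollow=4 Ironridge=8 Juniper=7 → close Cedarfen (overflow 6)
  18÷4 = 4 each, +1 to first 2
Round 2: Elkhorn=15 Fernhollow=9 Ironridge=12 Juniper=11 → close Elkhorn (overflow 5)
  15÷3 = 5 each, +1 to first 0
Round 3: Fernhollow=14 Ironridge=17 Juniper=16 → close Juniper (overflow 9)
  16÷2 = 8 each, +1 to first 0
Round 4: Fernhollow=22 Ironridge=25 → close Fernhollow (overflow 16)
  22÷1 = 22 each, +1 to first 0

Closure order: Cedarfen, Elkhorn, Juniper, Fernhollow
Last habitat: Ironridge with 47 animals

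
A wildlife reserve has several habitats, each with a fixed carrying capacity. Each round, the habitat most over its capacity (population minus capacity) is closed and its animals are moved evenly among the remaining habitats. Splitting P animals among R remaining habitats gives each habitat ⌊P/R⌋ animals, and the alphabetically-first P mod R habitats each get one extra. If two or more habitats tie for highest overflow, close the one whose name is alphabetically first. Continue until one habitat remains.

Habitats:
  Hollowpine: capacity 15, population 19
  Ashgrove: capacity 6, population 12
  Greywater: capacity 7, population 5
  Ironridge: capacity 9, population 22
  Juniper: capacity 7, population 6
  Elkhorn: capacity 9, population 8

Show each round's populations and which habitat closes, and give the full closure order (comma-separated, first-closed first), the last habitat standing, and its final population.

Closure order: Ironridge, Ashgrove, Hollowpine, Elkhorn, Greywater
Last habitat: Juniper with 72 animals

Round 1: Ashgrove=12 Elkhorn=8 Greywater=5 Hollowpine=19 Ironridge=22 Juniper=6 → close Ironridge (overflow 13)
  22÷5 = 4 each, +1 to first 2
Round 2: Ashgrove=17 Elkhorn=13 Greywater=9 Hollowpine=23 Juniper=10 → close Ashgrove (overflow 11)
  17÷4 = 4 each, +1 to first 1
Round 3: Elkhorn=18 Greywater=13 Hollowpine=27 Juniper=14 → close Hollowpine (overflow 12)
  27÷3 = 9 each, +1 to first 0
Round 4: Elkhorn=27 Greywater=22 Juniper=23 → close Elkhorn (overflow 18)
  27÷2 = 13 each, +1 to first 1
Round 5: Greywater=36 Juniper=36 → close Greywater (overflow 29)
  36÷1 = 36 each, +1 to first 0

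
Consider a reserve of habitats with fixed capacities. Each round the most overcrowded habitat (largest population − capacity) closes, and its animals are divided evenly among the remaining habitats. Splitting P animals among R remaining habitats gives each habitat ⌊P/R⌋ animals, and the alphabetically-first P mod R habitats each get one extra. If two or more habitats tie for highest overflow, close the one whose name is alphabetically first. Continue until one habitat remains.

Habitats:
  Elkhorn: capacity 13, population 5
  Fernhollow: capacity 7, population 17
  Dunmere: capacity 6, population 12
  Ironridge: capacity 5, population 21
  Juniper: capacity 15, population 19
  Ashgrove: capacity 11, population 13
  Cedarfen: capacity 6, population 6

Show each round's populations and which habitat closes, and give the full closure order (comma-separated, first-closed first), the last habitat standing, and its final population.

Round 1: Ashgrove=13 Cedarfen=6 Dunmere=12 Elkhorn=5 Fernhollow=17 Ironridge=21 Juniper=19 → close Ironridge (overflow 16)
  21÷6 = 3 each, +1 to first 3
Round 2: Ashgrove=17 Cedarfen=10 Dunmere=16 Elkhorn=8 Fernhollow=20 Juniper=22 → close Fernhollow (overflow 13)
  20÷5 = 4 each, +1 to first 0
Round 3: Ashgrove=21 Cedarfen=14 Dunmere=20 Elkhorn=12 Juniper=26 → close Dunmere (overflow 14)
  20÷4 = 5 each, +1 to first 0
Round 4: Ashgrove=26 Cedarfen=19 Elkhorn=17 Juniper=31 → close Juniper (overflow 16)
  31÷3 = 10 each, +1 to first 1
Round 5: Ashgrove=37 Cedarfen=29 Elkhorn=27 → close Ashgrove (overflow 26)
  37÷2 = 18 each, +1 to first 1
Round 6: Cedarfen=48 Elkhorn=45 → close Cedarfen (overflow 42)
  48÷1 = 48 each, +1 to first 0

Closure order: Ironridge, Fernhollow, Dunmere, Juniper, Ashgrove, Cedarfen
Last habitat: Elkhorn with 93 animals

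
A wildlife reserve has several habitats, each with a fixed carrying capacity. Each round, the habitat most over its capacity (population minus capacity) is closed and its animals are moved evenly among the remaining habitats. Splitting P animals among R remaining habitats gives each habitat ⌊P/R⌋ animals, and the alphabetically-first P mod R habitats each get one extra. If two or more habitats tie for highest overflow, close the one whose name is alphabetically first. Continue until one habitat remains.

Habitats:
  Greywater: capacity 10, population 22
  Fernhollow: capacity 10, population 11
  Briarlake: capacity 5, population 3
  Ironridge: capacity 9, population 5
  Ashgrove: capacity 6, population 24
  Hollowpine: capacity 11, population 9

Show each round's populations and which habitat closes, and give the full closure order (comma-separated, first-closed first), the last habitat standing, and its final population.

Closure order: Ashgrove, Greywater, Fernhollow, Briarlake, Hollowpine
Last habitat: Ironridge with 74 animals

Round 1: Ashgrove=24 Briarlake=3 Fernhollow=11 Greywater=22 Hollowpine=9 Ironridge=5 → close Ashgrove (overflow 18)
  24÷5 = 4 each, +1 to first 4
Round 2: Briarlake=8 Fernhollow=16 Greywater=27 Hollowpine=14 Ironridge=9 → close Greywater (overflow 17)
  27÷4 = 6 each, +1 to first 3
Round 3: Briarlake=15 Fernhollow=23 Hollowpine=21 Ironridge=15 → close Fernhollow (overflow 13)
  23÷3 = 7 each, +1 to first 2
Round 4: Briarlake=23 Hollowpine=29 Ironridge=22 → close Briarlake (overflow 18)
  23÷2 = 11 each, +1 to first 1
Round 5: Hollowpine=41 Ironridge=33 → close Hollowpine (overflow 30)
  41÷1 = 41 each, +1 to first 0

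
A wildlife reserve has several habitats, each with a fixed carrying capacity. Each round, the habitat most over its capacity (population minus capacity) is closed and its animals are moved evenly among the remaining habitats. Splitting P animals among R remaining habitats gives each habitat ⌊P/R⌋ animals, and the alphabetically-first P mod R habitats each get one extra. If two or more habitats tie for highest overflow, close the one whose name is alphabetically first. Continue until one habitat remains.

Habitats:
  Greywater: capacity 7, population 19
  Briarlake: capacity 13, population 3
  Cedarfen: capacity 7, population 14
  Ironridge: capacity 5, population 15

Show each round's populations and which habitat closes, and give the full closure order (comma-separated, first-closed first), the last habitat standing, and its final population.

Closure order: Greywater, Ironridge, Cedarfen
Last habitat: Briarlake with 51 animals

Round 1: Briarlake=3 Cedarfen=14 Greywater=19 Ironridge=15 → close Greywater (overflow 12)
  19÷3 = 6 each, +1 to first 1
Round 2: Briarlake=10 Cedarfen=20 Ironridge=21 → close Ironridge (overflow 16)
  21÷2 = 10 each, +1 to first 1
Round 3: Briarlake=21 Cedarfen=30 → close Cedarfen (overflow 23)
  30÷1 = 30 each, +1 to first 0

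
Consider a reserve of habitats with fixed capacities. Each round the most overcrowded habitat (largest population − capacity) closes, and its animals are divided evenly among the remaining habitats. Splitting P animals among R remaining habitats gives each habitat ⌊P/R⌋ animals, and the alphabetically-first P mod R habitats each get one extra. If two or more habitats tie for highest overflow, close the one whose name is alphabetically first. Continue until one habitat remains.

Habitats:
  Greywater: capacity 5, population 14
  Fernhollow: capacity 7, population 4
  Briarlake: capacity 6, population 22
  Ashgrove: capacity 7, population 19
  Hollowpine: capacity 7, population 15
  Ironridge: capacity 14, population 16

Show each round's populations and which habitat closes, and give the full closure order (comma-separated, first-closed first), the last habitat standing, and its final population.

Round 1: Ashgrove=19 Briarlake=22 Fernhollow=4 Greywater=14 Hollowpine=15 Ironridge=16 → close Briarlake (overflow 16)
  22÷5 = 4 each, +1 to first 2
Round 2: Ashgrove=24 Fernhollow=9 Greywater=18 Hollowpine=19 Ironridge=20 → close Ashgrove (overflow 17)
  24÷4 = 6 each, +1 to first 0
Round 3: Fernhollow=15 Greywater=24 Hollowpine=25 Ironridge=26 → close Greywater (overflow 19)
  24÷3 = 8 each, +1 to first 0
Round 4: Fernhollow=23 Hollowpine=33 Ironridge=34 → close Hollowpine (overflow 26)
  33÷2 = 16 each, +1 to first 1
Round 5: Fernhollow=40 Ironridge=50 → close Ironridge (overflow 36)
  50÷1 = 50 each, +1 to first 0

Closure order: Briarlake, Ashgrove, Greywater, Hollowpine, Ironridge
Last habitat: Fernhollow with 90 animals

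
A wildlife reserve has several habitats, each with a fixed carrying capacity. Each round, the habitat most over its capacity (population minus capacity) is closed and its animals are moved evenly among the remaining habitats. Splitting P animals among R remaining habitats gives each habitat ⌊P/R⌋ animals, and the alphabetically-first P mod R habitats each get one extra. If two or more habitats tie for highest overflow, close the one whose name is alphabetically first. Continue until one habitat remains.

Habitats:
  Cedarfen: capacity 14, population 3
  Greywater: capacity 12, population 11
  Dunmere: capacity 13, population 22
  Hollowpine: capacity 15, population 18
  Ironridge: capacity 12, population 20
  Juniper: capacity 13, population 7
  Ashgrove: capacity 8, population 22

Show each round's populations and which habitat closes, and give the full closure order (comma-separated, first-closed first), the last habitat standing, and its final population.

Closure order: Ashgrove, Dunmere, Ironridge, Hollowpine, Greywater, Juniper
Last habitat: Cedarfen with 103 animals

Round 1: Ashgrove=22 Cedarfen=3 Dunmere=22 Greywater=11 Hollowpine=18 Ironridge=20 Juniper=7 → close Ashgrove (overflow 14)
  22÷6 = 3 each, +1 to first 4
Round 2: Cedarfen=7 Dunmere=26 Greywater=15 Hollowpine=22 Ironridge=23 Juniper=10 → close Dunmere (overflow 13)
  26÷5 = 5 each, +1 to first 1
Round 3: Cedarfen=13 Greywater=20 Hollowpine=27 Ironridge=28 Juniper=15 → close Ironridge (overflow 16)
  28÷4 = 7 each, +1 to first 0
Round 4: Cedarfen=20 Greywater=27 Hollowpine=34 Juniper=22 → close Hollowpine (overflow 19)
  34÷3 = 11 each, +1 to first 1
Round 5: Cedarfen=32 Greywater=38 Juniper=33 → close Greywater (overflow 26)
  38÷2 = 19 each, +1 to first 0
Round 6: Cedarfen=51 Juniper=52 → close Juniper (overflow 39)
  52÷1 = 52 each, +1 to first 0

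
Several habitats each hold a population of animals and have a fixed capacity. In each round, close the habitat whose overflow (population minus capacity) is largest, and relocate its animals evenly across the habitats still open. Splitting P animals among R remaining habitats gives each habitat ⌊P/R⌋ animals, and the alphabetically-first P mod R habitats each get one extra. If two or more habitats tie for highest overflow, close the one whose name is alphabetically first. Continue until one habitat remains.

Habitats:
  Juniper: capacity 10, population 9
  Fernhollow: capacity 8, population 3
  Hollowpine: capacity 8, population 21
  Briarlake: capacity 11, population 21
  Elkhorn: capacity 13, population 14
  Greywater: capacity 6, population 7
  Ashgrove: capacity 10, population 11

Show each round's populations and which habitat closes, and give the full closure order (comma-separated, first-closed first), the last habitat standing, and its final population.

Round 1: Ashgrove=11 Briarlake=21 Elkhorn=14 Fernhollow=3 Greywater=7 Hollowpine=21 Juniper=9 → close Hollowpine (overflow 13)
  21÷6 = 3 each, +1 to first 3
Round 2: Ashgrove=15 Briarlake=25 Elkhorn=18 Fernhollow=6 Greywater=10 Juniper=12 → close Briarlake (overflow 14)
  25÷5 = 5 each, +1 to first 0
Round 3: Ashgrove=20 Elkhorn=23 Fernhollow=11 Greywater=15 Juniper=17 → close Ashgrove (overflow 10)
  20÷4 = 5 each, +1 to first 0
Round 4: Elkhorn=28 Fernhollow=16 Greywater=20 Juniper=22 → close Elkhorn (overflow 15)
  28÷3 = 9 each, +1 to first 1
Round 5: Fernhollow=26 Greywater=29 Juniper=31 → close Greywater (overflow 23)
  29÷2 = 14 each, +1 to first 1
Round 6: Fernhollow=41 Juniper=45 → close Juniper (overflow 35)
  45÷1 = 45 each, +1 to first 0

Closure order: Hollowpine, Briarlake, Ashgrove, Elkhorn, Greywater, Juniper
Last habitat: Fernhollow with 86 animals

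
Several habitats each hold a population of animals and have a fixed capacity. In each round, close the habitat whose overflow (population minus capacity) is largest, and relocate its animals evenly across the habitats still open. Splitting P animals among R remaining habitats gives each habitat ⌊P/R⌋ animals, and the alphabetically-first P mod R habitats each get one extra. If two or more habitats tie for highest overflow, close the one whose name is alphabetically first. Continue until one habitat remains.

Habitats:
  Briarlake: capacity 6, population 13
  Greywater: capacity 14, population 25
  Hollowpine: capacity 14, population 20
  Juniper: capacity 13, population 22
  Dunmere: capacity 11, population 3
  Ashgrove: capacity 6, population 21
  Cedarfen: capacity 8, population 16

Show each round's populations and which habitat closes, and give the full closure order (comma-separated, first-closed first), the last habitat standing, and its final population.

Closure order: Ashgrove, Greywater, Cedarfen, Briarlake, Juniper, Hollowpine
Last habitat: Dunmere with 120 animals

Round 1: Ashgrove=21 Briarlake=13 Cedarfen=16 Dunmere=3 Greywater=25 Hollowpine=20 Juniper=22 → close Ashgrove (overflow 15)
  21÷6 = 3 each, +1 to first 3
Round 2: Briarlake=17 Cedarfen=20 Dunmere=7 Greywater=28 Hollowpine=23 Juniper=25 → close Greywater (overflow 14)
  28÷5 = 5 each, +1 to first 3
Round 3: Briarlake=23 Cedarfen=26 Dunmere=13 Hollowpine=28 Juniper=30 → close Cedarfen (overflow 18)
  26÷4 = 6 each, +1 to first 2
Round 4: Briarlake=30 Dunmere=20 Hollowpine=34 Juniper=36 → close Briarlake (overflow 24)
  30÷3 = 10 each, +1 to first 0
Round 5: Dunmere=30 Hollowpine=44 Juniper=46 → close Juniper (overflow 33)
  46÷2 = 23 each, +1 to first 0
Round 6: Dunmere=53 Hollowpine=67 → close Hollowpine (overflow 53)
  67÷1 = 67 each, +1 to first 0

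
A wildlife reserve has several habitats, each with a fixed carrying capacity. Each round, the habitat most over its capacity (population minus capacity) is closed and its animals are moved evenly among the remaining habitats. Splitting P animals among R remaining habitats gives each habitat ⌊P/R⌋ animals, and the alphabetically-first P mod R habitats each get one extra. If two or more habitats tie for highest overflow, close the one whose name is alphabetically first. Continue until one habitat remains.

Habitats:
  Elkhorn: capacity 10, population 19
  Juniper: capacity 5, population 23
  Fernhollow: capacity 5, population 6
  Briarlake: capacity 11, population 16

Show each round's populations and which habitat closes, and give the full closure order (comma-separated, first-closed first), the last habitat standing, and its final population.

Round 1: Briarlake=16 Elkhorn=19 Fernhollow=6 Juniper=23 → close Juniper (overflow 18)
  23÷3 = 7 each, +1 to first 2
Round 2: Briarlake=24 Elkhorn=27 Fernhollow=13 → close Elkhorn (overflow 17)
  27÷2 = 13 each, +1 to first 1
Round 3: Briarlake=38 Fernhollow=26 → close Briarlake (overflow 27)
  38÷1 = 38 each, +1 to first 0

Closure order: Juniper, Elkhorn, Briarlake
Last habitat: Fernhollow with 64 animals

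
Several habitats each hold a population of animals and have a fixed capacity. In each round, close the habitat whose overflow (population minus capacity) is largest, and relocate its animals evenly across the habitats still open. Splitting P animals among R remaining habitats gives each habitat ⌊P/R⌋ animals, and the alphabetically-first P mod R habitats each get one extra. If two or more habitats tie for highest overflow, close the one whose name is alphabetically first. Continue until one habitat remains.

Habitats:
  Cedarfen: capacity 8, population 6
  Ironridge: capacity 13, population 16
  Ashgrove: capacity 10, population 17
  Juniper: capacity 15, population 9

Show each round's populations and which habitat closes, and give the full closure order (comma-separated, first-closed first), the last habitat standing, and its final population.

Round 1: Ashgrove=17 Cedarfen=6 Ironridge=16 Juniper=9 → close Ashgrove (overflow 7)
  17÷3 = 5 each, +1 to first 2
Round 2: Cedarfen=12 Ironridge=22 Juniper=14 → close Ironridge (overflow 9)
  22÷2 = 11 each, +1 to first 0
Round 3: Cedarfen=23 Juniper=25 → close Cedarfen (overflow 15)
  23÷1 = 23 each, +1 to first 0

Closure order: Ashgrove, Ironridge, Cedarfen
Last habitat: Juniper with 48 animals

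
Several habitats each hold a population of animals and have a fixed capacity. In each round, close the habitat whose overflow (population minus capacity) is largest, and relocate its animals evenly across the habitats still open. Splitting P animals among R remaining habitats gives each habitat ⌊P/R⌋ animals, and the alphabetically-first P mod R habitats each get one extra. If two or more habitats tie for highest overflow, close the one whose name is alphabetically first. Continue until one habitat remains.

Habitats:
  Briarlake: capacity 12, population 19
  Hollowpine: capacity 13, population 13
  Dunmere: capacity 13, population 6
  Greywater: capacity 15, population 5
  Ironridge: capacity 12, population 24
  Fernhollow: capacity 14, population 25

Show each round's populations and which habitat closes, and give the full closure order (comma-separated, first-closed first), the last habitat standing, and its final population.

Round 1: Briarlake=19 Dunmere=6 Fernhollow=25 Greywater=5 Hollowpine=13 Ironridge=24 → close Ironridge (overflow 12)
  24÷5 = 4 each, +1 to first 4
Round 2: Briarlake=24 Dunmere=11 Fernhollow=30 Greywater=10 Hollowpine=17 → close Fernhollow (overflow 16)
  30÷4 = 7 each, +1 to first 2
Round 3: Briarlake=32 Dunmere=19 Greywater=17 Hollowpine=24 → close Briarlake (overflow 20)
  32÷3 = 10 each, +1 to first 2
Round 4: Dunmere=30 Greywater=28 Hollowpine=34 → close Hollowpine (overflow 21)
  34÷2 = 17 each, +1 to first 0
Round 5: Dunmere=47 Greywater=45 → close Dunmere (overflow 34)
  47÷1 = 47 each, +1 to first 0

Closure order: Ironridge, Fernhollow, Briarlake, Hollowpine, Dunmere
Last habitat: Greywater with 92 animals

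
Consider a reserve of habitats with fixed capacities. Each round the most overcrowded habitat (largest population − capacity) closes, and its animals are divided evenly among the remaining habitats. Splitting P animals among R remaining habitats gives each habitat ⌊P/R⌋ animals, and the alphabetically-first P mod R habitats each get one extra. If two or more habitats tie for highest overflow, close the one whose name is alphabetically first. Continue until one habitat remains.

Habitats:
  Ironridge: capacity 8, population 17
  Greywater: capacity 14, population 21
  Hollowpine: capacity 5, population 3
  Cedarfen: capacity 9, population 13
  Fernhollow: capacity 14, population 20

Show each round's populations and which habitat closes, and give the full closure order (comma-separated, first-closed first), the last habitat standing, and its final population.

Closure order: Ironridge, Greywater, Cedarfen, Fernhollow
Last habitat: Hollowpine with 74 animals

Round 1: Cedarfen=13 Fernhollow=20 Greywater=21 Hollowpine=3 Ironridge=17 → close Ironridge (overflow 9)
  17÷4 = 4 each, +1 to first 1
Round 2: Cedarfen=18 Fernhollow=24 Greywater=25 Hollowpine=7 → close Greywater (overflow 11)
  25÷3 = 8 each, +1 to first 1
Round 3: Cedarfen=27 Fernhollow=32 Hollowpine=15 → close Cedarfen (overflow 18)
  27÷2 = 13 each, +1 to first 1
Round 4: Fernhollow=46 Hollowpine=28 → close Fernhollow (overflow 32)
  46÷1 = 46 each, +1 to first 0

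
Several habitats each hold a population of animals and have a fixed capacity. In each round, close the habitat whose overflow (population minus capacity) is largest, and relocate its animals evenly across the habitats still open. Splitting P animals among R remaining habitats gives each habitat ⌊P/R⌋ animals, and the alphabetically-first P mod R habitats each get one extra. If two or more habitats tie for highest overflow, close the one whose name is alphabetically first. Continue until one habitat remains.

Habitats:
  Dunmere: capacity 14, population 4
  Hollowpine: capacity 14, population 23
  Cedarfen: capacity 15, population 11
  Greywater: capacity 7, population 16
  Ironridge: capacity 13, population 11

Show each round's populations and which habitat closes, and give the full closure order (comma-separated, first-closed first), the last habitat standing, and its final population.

Round 1: Cedarfen=11 Dunmere=4 Greywater=16 Hollowpine=23 Ironridge=11 → close Greywater (overflow 9)
  16÷4 = 4 each, +1 to first 0
Round 2: Cedarfen=15 Dunmere=8 Hollowpine=27 Ironridge=15 → close Hollowpine (overflow 13)
  27÷3 = 9 each, +1 to first 0
Round 3: Cedarfen=24 Dunmere=17 Ironridge=24 → close Ironridge (overflow 11)
  24÷2 = 12 each, +1 to first 0
Round 4: Cedarfen=36 Dunmere=29 → close Cedarfen (overflow 21)
  36÷1 = 36 each, +1 to first 0

Closure order: Greywater, Hollowpine, Ironridge, Cedarfen
Last habitat: Dunmere with 65 animals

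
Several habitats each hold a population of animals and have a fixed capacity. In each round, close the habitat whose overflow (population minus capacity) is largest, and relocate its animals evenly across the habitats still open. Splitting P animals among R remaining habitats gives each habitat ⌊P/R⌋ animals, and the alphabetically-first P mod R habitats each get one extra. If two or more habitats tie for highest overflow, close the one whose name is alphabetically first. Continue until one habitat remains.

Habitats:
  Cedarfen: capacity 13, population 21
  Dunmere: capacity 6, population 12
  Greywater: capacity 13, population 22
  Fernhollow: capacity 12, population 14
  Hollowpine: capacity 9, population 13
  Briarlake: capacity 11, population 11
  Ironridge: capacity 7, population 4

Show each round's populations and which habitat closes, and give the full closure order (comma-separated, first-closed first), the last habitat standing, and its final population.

Closure order: Greywater, Cedarfen, Dunmere, Hollowpine, Fernhollow, Briarlake
Last habitat: Ironridge with 97 animals

Round 1: Briarlake=11 Cedarfen=21 Dunmere=12 Fernhollow=14 Greywater=22 Hollowpine=13 Ironridge=4 → close Greywater (overflow 9)
  22÷6 = 3 each, +1 to first 4
Round 2: Briarlake=15 Cedarfen=25 Dunmere=16 Fernhollow=18 Hollowpine=16 Ironridge=7 → close Cedarfen (overflow 12)
  25÷5 = 5 each, +1 to first 0
Round 3: Briarlake=20 Dunmere=21 Fernhollow=23 Hollowpine=21 Ironridge=12 → close Dunmere (overflow 15)
  21÷4 = 5 each, +1 to first 1
Round 4: Briarlake=26 Fernhollow=28 Hollowpine=26 Ironridge=17 → close Hollowpine (overflow 17)
  26÷3 = 8 each, +1 to first 2
Round 5: Briarlake=35 Fernhollow=37 Ironridge=25 → close Fernhollow (overflow 25)
  37÷2 = 18 each, +1 to first 1
Round 6: Briarlake=54 Ironridge=43 → close Briarlake (overflow 43)
  54÷1 = 54 each, +1 to first 0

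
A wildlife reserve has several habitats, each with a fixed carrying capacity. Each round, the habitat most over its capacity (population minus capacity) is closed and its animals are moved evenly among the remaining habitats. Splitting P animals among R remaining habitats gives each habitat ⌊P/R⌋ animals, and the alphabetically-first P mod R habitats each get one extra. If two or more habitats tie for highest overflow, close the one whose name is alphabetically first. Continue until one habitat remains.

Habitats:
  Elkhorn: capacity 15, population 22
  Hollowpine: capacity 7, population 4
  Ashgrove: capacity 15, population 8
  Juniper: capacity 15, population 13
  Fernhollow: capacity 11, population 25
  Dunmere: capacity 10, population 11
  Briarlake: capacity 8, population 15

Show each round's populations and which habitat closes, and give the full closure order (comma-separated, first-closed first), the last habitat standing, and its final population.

Closure order: Fernhollow, Briarlake, Elkhorn, Dunmere, Hollowpine, Juniper
Last habitat: Ashgrove with 98 animals

Round 1: Ashgrove=8 Briarlake=15 Dunmere=11 Elkhorn=22 Fernhollow=25 Hollowpine=4 Juniper=13 → close Fernhollow (overflow 14)
  25÷6 = 4 each, +1 to first 1
Round 2: Ashgrove=13 Briarlake=19 Dunmere=15 Elkhorn=26 Hollowpine=8 Juniper=17 → close Briarlake (overflow 11)
  19÷5 = 3 each, +1 to first 4
Round 3: Ashgrove=17 Dunmere=19 Elkhorn=30 Hollowpine=12 Juniper=20 → close Elkhorn (overflow 15)
  30÷4 = 7 each, +1 to first 2
Round 4: Ashgrove=25 Dunmere=27 Hollowpine=19 Juniper=27 → close Dunmere (overflow 17)
  27÷3 = 9 each, +1 to first 0
Round 5: Ashgrove=34 Hollowpine=28 Juniper=36 → close Hollowpine (overflow 21)
  28÷2 = 14 each, +1 to first 0
Round 6: Ashgrove=48 Juniper=50 → close Juniper (overflow 35)
  50÷1 = 50 each, +1 to first 0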